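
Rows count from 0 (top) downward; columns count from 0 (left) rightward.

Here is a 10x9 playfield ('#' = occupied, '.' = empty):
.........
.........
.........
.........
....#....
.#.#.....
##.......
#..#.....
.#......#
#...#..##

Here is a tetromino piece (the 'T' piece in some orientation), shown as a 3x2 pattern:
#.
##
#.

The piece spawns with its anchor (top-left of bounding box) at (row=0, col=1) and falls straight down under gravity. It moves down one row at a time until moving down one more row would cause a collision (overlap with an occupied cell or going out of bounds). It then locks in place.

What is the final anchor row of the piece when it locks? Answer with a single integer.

Answer: 2

Derivation:
Spawn at (row=0, col=1). Try each row:
  row 0: fits
  row 1: fits
  row 2: fits
  row 3: blocked -> lock at row 2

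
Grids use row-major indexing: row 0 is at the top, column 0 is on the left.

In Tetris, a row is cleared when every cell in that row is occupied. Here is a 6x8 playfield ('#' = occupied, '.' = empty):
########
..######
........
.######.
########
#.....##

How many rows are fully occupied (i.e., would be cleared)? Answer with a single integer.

Answer: 2

Derivation:
Check each row:
  row 0: 0 empty cells -> FULL (clear)
  row 1: 2 empty cells -> not full
  row 2: 8 empty cells -> not full
  row 3: 2 empty cells -> not full
  row 4: 0 empty cells -> FULL (clear)
  row 5: 5 empty cells -> not full
Total rows cleared: 2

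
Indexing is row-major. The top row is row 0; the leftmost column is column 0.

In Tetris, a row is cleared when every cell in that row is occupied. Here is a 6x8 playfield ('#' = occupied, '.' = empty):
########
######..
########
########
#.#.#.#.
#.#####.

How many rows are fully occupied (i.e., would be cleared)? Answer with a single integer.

Answer: 3

Derivation:
Check each row:
  row 0: 0 empty cells -> FULL (clear)
  row 1: 2 empty cells -> not full
  row 2: 0 empty cells -> FULL (clear)
  row 3: 0 empty cells -> FULL (clear)
  row 4: 4 empty cells -> not full
  row 5: 2 empty cells -> not full
Total rows cleared: 3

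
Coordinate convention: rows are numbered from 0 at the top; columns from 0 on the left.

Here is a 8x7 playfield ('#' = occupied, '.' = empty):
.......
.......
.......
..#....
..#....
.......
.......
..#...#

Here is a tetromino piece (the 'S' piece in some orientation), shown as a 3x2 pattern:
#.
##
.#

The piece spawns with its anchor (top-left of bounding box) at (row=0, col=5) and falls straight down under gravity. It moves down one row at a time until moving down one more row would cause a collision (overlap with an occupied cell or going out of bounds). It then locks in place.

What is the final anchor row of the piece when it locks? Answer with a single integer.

Answer: 4

Derivation:
Spawn at (row=0, col=5). Try each row:
  row 0: fits
  row 1: fits
  row 2: fits
  row 3: fits
  row 4: fits
  row 5: blocked -> lock at row 4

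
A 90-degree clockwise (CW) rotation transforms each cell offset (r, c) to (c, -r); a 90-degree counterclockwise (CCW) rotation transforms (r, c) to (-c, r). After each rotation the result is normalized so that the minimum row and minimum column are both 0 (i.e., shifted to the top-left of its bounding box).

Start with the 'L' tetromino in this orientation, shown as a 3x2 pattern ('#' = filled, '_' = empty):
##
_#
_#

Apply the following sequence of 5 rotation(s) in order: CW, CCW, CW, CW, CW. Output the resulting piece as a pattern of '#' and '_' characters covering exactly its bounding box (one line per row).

Start:
##
_#
_#
After rotation 1 (CW):
__#
###
After rotation 2 (CCW):
##
_#
_#
After rotation 3 (CW):
__#
###
After rotation 4 (CW):
#_
#_
##
After rotation 5 (CW):
###
#__

Answer: ###
#__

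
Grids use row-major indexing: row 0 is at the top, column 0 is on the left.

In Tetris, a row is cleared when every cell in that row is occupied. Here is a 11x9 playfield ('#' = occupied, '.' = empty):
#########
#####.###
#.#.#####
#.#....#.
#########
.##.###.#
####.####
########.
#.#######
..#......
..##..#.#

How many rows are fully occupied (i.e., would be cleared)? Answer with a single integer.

Answer: 2

Derivation:
Check each row:
  row 0: 0 empty cells -> FULL (clear)
  row 1: 1 empty cell -> not full
  row 2: 2 empty cells -> not full
  row 3: 6 empty cells -> not full
  row 4: 0 empty cells -> FULL (clear)
  row 5: 3 empty cells -> not full
  row 6: 1 empty cell -> not full
  row 7: 1 empty cell -> not full
  row 8: 1 empty cell -> not full
  row 9: 8 empty cells -> not full
  row 10: 5 empty cells -> not full
Total rows cleared: 2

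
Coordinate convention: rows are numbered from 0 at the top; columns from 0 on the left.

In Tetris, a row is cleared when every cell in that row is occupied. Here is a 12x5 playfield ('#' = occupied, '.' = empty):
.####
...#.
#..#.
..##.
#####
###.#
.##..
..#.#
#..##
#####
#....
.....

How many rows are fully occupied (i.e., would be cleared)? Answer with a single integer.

Answer: 2

Derivation:
Check each row:
  row 0: 1 empty cell -> not full
  row 1: 4 empty cells -> not full
  row 2: 3 empty cells -> not full
  row 3: 3 empty cells -> not full
  row 4: 0 empty cells -> FULL (clear)
  row 5: 1 empty cell -> not full
  row 6: 3 empty cells -> not full
  row 7: 3 empty cells -> not full
  row 8: 2 empty cells -> not full
  row 9: 0 empty cells -> FULL (clear)
  row 10: 4 empty cells -> not full
  row 11: 5 empty cells -> not full
Total rows cleared: 2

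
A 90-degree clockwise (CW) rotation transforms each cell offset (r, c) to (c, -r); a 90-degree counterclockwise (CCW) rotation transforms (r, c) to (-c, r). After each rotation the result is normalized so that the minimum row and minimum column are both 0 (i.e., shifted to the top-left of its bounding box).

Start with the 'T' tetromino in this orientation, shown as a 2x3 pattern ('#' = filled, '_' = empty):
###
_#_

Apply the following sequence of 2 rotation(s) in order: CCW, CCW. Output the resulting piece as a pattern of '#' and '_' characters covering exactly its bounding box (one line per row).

Answer: _#_
###

Derivation:
Start:
###
_#_
After rotation 1 (CCW):
#_
##
#_
After rotation 2 (CCW):
_#_
###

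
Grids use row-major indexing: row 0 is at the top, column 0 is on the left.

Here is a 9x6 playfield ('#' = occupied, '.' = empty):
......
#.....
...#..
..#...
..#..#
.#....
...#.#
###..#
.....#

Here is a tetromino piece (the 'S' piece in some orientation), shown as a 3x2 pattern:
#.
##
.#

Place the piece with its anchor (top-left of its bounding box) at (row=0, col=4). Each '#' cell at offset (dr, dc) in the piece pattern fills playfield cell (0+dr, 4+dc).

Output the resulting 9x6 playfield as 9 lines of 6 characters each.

Fill (0+0,4+0) = (0,4)
Fill (0+1,4+0) = (1,4)
Fill (0+1,4+1) = (1,5)
Fill (0+2,4+1) = (2,5)

Answer: ....#.
#...##
...#.#
..#...
..#..#
.#....
...#.#
###..#
.....#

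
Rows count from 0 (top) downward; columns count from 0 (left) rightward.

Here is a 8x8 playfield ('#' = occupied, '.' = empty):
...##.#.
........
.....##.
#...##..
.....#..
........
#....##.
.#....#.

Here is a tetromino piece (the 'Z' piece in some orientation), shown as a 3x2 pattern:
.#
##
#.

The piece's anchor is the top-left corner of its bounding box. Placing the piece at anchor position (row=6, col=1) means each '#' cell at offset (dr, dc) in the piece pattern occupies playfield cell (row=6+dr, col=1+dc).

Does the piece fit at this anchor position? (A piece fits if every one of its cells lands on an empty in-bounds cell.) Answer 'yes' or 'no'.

Check each piece cell at anchor (6, 1):
  offset (0,1) -> (6,2): empty -> OK
  offset (1,0) -> (7,1): occupied ('#') -> FAIL
  offset (1,1) -> (7,2): empty -> OK
  offset (2,0) -> (8,1): out of bounds -> FAIL
All cells valid: no

Answer: no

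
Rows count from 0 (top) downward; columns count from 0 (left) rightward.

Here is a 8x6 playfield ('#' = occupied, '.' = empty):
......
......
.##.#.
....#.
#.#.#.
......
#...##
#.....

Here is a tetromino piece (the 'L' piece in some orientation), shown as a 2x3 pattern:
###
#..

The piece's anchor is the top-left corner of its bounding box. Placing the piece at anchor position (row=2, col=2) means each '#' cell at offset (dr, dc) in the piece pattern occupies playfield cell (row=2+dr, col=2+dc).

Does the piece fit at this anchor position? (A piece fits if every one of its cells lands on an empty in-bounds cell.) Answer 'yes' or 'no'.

Check each piece cell at anchor (2, 2):
  offset (0,0) -> (2,2): occupied ('#') -> FAIL
  offset (0,1) -> (2,3): empty -> OK
  offset (0,2) -> (2,4): occupied ('#') -> FAIL
  offset (1,0) -> (3,2): empty -> OK
All cells valid: no

Answer: no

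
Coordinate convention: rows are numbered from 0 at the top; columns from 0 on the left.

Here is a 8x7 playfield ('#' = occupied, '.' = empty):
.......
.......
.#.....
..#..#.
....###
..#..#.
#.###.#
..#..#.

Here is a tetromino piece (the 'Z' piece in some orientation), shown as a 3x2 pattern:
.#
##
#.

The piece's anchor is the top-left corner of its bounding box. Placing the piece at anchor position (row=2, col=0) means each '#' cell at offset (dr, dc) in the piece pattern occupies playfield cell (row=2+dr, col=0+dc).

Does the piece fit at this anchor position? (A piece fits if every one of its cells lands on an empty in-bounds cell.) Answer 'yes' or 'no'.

Check each piece cell at anchor (2, 0):
  offset (0,1) -> (2,1): occupied ('#') -> FAIL
  offset (1,0) -> (3,0): empty -> OK
  offset (1,1) -> (3,1): empty -> OK
  offset (2,0) -> (4,0): empty -> OK
All cells valid: no

Answer: no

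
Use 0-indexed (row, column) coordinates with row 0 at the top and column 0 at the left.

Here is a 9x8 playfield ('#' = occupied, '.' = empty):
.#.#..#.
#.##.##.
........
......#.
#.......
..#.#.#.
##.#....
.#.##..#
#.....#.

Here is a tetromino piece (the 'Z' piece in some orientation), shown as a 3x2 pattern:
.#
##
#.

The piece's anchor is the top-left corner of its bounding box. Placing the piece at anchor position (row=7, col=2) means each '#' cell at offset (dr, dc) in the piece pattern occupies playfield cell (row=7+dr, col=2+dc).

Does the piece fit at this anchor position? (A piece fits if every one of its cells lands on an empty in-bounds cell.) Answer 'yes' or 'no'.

Answer: no

Derivation:
Check each piece cell at anchor (7, 2):
  offset (0,1) -> (7,3): occupied ('#') -> FAIL
  offset (1,0) -> (8,2): empty -> OK
  offset (1,1) -> (8,3): empty -> OK
  offset (2,0) -> (9,2): out of bounds -> FAIL
All cells valid: no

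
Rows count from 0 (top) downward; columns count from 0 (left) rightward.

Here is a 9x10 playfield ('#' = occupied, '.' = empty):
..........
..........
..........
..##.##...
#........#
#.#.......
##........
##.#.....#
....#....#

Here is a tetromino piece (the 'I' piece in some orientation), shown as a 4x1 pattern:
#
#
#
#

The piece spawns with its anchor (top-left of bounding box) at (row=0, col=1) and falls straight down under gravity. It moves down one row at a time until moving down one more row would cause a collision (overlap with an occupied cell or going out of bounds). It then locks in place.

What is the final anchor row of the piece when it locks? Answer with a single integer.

Spawn at (row=0, col=1). Try each row:
  row 0: fits
  row 1: fits
  row 2: fits
  row 3: blocked -> lock at row 2

Answer: 2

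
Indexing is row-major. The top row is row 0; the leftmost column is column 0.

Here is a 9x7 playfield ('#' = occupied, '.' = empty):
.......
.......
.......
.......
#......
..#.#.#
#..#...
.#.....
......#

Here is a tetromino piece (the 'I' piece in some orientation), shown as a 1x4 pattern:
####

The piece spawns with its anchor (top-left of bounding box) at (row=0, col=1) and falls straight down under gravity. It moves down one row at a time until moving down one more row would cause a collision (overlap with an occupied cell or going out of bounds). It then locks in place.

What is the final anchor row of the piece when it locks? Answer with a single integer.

Answer: 4

Derivation:
Spawn at (row=0, col=1). Try each row:
  row 0: fits
  row 1: fits
  row 2: fits
  row 3: fits
  row 4: fits
  row 5: blocked -> lock at row 4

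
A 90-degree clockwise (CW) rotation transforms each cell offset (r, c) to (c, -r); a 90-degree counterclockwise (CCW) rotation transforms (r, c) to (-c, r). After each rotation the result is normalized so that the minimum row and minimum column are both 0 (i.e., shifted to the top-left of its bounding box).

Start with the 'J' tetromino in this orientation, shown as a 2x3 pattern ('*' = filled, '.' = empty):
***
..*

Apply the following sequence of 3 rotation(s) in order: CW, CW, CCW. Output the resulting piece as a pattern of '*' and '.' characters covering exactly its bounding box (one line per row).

Answer: .*
.*
**

Derivation:
Start:
***
..*
After rotation 1 (CW):
.*
.*
**
After rotation 2 (CW):
*..
***
After rotation 3 (CCW):
.*
.*
**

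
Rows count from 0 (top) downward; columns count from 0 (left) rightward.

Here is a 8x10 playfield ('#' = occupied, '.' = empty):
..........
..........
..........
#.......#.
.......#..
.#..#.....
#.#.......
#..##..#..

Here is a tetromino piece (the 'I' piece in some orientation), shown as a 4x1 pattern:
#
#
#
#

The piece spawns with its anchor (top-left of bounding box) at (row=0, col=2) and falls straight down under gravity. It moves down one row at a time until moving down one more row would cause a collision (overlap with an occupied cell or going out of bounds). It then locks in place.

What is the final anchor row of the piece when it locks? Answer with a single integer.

Spawn at (row=0, col=2). Try each row:
  row 0: fits
  row 1: fits
  row 2: fits
  row 3: blocked -> lock at row 2

Answer: 2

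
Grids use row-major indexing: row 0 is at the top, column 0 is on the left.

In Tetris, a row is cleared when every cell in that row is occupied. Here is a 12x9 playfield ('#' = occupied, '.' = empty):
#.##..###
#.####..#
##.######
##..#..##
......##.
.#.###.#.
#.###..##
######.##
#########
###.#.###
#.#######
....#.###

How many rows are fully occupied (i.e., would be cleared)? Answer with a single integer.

Check each row:
  row 0: 3 empty cells -> not full
  row 1: 3 empty cells -> not full
  row 2: 1 empty cell -> not full
  row 3: 4 empty cells -> not full
  row 4: 7 empty cells -> not full
  row 5: 4 empty cells -> not full
  row 6: 3 empty cells -> not full
  row 7: 1 empty cell -> not full
  row 8: 0 empty cells -> FULL (clear)
  row 9: 2 empty cells -> not full
  row 10: 1 empty cell -> not full
  row 11: 5 empty cells -> not full
Total rows cleared: 1

Answer: 1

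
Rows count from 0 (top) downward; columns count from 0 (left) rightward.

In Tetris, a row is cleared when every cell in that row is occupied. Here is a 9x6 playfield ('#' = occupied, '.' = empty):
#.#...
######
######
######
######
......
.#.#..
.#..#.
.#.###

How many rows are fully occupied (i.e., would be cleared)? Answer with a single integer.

Check each row:
  row 0: 4 empty cells -> not full
  row 1: 0 empty cells -> FULL (clear)
  row 2: 0 empty cells -> FULL (clear)
  row 3: 0 empty cells -> FULL (clear)
  row 4: 0 empty cells -> FULL (clear)
  row 5: 6 empty cells -> not full
  row 6: 4 empty cells -> not full
  row 7: 4 empty cells -> not full
  row 8: 2 empty cells -> not full
Total rows cleared: 4

Answer: 4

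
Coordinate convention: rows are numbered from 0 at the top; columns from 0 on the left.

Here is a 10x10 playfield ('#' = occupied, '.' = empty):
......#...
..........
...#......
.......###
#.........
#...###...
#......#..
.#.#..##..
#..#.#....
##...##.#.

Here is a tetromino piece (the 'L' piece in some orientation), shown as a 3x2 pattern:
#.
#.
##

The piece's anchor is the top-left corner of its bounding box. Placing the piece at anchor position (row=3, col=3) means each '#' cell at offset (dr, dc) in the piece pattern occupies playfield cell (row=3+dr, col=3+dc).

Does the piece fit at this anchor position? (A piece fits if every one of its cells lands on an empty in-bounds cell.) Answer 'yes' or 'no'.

Check each piece cell at anchor (3, 3):
  offset (0,0) -> (3,3): empty -> OK
  offset (1,0) -> (4,3): empty -> OK
  offset (2,0) -> (5,3): empty -> OK
  offset (2,1) -> (5,4): occupied ('#') -> FAIL
All cells valid: no

Answer: no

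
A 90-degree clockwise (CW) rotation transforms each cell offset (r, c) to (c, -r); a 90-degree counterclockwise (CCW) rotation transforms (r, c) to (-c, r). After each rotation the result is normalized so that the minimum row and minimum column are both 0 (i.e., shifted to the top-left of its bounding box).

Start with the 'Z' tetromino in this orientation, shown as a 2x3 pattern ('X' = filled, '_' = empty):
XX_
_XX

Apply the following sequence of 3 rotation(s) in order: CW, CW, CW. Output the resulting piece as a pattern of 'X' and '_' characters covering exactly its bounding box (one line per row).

Start:
XX_
_XX
After rotation 1 (CW):
_X
XX
X_
After rotation 2 (CW):
XX_
_XX
After rotation 3 (CW):
_X
XX
X_

Answer: _X
XX
X_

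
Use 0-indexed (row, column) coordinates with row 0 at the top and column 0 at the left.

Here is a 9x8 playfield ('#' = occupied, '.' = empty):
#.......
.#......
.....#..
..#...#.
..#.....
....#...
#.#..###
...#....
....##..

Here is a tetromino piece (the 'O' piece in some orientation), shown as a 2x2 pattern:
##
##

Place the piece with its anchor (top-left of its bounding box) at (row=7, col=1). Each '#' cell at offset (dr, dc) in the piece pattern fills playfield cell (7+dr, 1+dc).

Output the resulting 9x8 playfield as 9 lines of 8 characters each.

Answer: #.......
.#......
.....#..
..#...#.
..#.....
....#...
#.#..###
.###....
.##.##..

Derivation:
Fill (7+0,1+0) = (7,1)
Fill (7+0,1+1) = (7,2)
Fill (7+1,1+0) = (8,1)
Fill (7+1,1+1) = (8,2)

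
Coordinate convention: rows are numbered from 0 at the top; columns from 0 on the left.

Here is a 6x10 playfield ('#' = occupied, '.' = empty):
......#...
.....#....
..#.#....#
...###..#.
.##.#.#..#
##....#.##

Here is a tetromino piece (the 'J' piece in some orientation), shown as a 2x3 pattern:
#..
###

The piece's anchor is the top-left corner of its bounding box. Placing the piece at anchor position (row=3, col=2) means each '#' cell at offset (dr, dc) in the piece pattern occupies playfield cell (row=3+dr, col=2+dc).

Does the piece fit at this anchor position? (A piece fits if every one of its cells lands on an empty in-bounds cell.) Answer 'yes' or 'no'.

Check each piece cell at anchor (3, 2):
  offset (0,0) -> (3,2): empty -> OK
  offset (1,0) -> (4,2): occupied ('#') -> FAIL
  offset (1,1) -> (4,3): empty -> OK
  offset (1,2) -> (4,4): occupied ('#') -> FAIL
All cells valid: no

Answer: no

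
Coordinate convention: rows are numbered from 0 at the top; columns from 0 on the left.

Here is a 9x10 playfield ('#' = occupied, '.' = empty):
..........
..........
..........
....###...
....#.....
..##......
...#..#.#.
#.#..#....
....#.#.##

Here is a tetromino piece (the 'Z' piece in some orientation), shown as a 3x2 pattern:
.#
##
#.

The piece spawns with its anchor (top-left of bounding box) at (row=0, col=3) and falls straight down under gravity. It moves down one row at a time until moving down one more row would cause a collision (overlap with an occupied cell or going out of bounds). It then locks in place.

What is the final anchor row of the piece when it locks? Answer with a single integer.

Answer: 1

Derivation:
Spawn at (row=0, col=3). Try each row:
  row 0: fits
  row 1: fits
  row 2: blocked -> lock at row 1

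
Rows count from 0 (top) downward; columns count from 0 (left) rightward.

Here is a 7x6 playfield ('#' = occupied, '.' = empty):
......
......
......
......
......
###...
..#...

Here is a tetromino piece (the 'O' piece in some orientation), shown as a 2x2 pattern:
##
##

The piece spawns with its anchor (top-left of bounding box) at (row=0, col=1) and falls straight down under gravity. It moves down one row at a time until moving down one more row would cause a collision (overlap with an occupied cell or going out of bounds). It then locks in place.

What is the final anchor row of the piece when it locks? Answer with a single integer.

Answer: 3

Derivation:
Spawn at (row=0, col=1). Try each row:
  row 0: fits
  row 1: fits
  row 2: fits
  row 3: fits
  row 4: blocked -> lock at row 3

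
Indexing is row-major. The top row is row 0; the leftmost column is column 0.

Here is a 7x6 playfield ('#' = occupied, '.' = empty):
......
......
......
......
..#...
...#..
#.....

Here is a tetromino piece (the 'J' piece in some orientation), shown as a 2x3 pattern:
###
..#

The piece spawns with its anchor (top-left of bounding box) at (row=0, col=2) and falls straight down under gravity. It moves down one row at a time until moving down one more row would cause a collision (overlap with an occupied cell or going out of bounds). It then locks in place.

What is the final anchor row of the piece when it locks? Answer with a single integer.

Spawn at (row=0, col=2). Try each row:
  row 0: fits
  row 1: fits
  row 2: fits
  row 3: fits
  row 4: blocked -> lock at row 3

Answer: 3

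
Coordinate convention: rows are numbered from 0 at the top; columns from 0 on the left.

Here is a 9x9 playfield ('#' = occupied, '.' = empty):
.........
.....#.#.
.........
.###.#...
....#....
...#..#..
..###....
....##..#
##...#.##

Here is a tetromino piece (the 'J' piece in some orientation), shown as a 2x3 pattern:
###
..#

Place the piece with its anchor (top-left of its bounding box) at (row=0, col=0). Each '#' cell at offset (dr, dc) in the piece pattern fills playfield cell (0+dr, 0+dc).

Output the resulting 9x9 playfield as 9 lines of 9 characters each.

Answer: ###......
..#..#.#.
.........
.###.#...
....#....
...#..#..
..###....
....##..#
##...#.##

Derivation:
Fill (0+0,0+0) = (0,0)
Fill (0+0,0+1) = (0,1)
Fill (0+0,0+2) = (0,2)
Fill (0+1,0+2) = (1,2)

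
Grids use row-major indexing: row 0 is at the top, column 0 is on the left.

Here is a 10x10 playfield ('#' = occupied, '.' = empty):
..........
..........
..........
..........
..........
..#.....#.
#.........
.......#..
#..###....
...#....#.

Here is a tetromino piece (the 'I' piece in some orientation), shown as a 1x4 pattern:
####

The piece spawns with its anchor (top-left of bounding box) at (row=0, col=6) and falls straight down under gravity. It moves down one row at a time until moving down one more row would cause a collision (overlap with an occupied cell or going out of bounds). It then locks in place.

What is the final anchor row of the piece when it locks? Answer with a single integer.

Answer: 4

Derivation:
Spawn at (row=0, col=6). Try each row:
  row 0: fits
  row 1: fits
  row 2: fits
  row 3: fits
  row 4: fits
  row 5: blocked -> lock at row 4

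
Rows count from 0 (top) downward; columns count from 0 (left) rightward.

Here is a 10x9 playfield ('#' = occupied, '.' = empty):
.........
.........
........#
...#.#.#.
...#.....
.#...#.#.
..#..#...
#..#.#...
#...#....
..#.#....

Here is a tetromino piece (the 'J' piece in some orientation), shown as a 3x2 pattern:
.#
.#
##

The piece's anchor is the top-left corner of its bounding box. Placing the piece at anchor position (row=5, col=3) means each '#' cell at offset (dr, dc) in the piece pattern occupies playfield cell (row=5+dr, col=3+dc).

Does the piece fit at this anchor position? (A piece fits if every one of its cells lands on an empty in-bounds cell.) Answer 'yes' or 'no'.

Check each piece cell at anchor (5, 3):
  offset (0,1) -> (5,4): empty -> OK
  offset (1,1) -> (6,4): empty -> OK
  offset (2,0) -> (7,3): occupied ('#') -> FAIL
  offset (2,1) -> (7,4): empty -> OK
All cells valid: no

Answer: no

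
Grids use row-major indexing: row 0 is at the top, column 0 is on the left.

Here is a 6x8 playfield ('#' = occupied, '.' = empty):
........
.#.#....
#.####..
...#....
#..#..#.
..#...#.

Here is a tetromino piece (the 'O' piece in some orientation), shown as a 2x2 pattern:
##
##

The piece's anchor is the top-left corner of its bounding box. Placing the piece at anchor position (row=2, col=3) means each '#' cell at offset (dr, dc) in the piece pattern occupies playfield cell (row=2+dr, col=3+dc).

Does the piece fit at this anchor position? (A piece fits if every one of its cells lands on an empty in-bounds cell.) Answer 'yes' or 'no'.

Check each piece cell at anchor (2, 3):
  offset (0,0) -> (2,3): occupied ('#') -> FAIL
  offset (0,1) -> (2,4): occupied ('#') -> FAIL
  offset (1,0) -> (3,3): occupied ('#') -> FAIL
  offset (1,1) -> (3,4): empty -> OK
All cells valid: no

Answer: no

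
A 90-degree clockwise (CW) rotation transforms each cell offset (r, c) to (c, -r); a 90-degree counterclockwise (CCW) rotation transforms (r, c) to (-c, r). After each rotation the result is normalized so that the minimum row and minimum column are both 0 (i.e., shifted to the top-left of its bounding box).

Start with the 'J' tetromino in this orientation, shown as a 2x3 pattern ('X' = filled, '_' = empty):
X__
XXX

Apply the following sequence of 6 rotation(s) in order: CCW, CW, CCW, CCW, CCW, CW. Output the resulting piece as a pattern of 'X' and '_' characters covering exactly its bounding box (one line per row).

Start:
X__
XXX
After rotation 1 (CCW):
_X
_X
XX
After rotation 2 (CW):
X__
XXX
After rotation 3 (CCW):
_X
_X
XX
After rotation 4 (CCW):
XXX
__X
After rotation 5 (CCW):
XX
X_
X_
After rotation 6 (CW):
XXX
__X

Answer: XXX
__X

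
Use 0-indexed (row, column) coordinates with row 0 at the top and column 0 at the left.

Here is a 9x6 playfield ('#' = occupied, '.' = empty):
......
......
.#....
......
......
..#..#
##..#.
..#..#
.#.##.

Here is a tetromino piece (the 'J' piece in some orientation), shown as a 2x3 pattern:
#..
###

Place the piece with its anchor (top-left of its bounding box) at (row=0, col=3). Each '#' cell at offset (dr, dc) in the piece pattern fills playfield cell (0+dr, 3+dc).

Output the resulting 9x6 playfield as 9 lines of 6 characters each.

Fill (0+0,3+0) = (0,3)
Fill (0+1,3+0) = (1,3)
Fill (0+1,3+1) = (1,4)
Fill (0+1,3+2) = (1,5)

Answer: ...#..
...###
.#....
......
......
..#..#
##..#.
..#..#
.#.##.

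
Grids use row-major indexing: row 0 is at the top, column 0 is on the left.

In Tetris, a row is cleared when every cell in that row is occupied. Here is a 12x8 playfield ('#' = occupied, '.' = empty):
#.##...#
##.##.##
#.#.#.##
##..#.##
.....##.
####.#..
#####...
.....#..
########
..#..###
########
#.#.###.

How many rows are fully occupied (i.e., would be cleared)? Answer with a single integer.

Check each row:
  row 0: 4 empty cells -> not full
  row 1: 2 empty cells -> not full
  row 2: 3 empty cells -> not full
  row 3: 3 empty cells -> not full
  row 4: 6 empty cells -> not full
  row 5: 3 empty cells -> not full
  row 6: 3 empty cells -> not full
  row 7: 7 empty cells -> not full
  row 8: 0 empty cells -> FULL (clear)
  row 9: 4 empty cells -> not full
  row 10: 0 empty cells -> FULL (clear)
  row 11: 3 empty cells -> not full
Total rows cleared: 2

Answer: 2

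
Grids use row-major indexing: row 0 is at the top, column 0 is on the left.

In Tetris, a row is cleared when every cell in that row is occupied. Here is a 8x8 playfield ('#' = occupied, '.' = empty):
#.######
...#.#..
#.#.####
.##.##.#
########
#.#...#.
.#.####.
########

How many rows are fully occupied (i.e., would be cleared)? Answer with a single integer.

Check each row:
  row 0: 1 empty cell -> not full
  row 1: 6 empty cells -> not full
  row 2: 2 empty cells -> not full
  row 3: 3 empty cells -> not full
  row 4: 0 empty cells -> FULL (clear)
  row 5: 5 empty cells -> not full
  row 6: 3 empty cells -> not full
  row 7: 0 empty cells -> FULL (clear)
Total rows cleared: 2

Answer: 2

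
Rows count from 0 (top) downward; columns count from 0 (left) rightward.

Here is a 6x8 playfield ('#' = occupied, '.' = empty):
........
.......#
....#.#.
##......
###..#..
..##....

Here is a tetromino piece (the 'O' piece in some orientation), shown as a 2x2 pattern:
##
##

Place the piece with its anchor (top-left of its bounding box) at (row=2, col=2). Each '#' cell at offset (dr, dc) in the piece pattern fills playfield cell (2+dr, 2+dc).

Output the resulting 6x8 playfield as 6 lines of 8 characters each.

Fill (2+0,2+0) = (2,2)
Fill (2+0,2+1) = (2,3)
Fill (2+1,2+0) = (3,2)
Fill (2+1,2+1) = (3,3)

Answer: ........
.......#
..###.#.
####....
###..#..
..##....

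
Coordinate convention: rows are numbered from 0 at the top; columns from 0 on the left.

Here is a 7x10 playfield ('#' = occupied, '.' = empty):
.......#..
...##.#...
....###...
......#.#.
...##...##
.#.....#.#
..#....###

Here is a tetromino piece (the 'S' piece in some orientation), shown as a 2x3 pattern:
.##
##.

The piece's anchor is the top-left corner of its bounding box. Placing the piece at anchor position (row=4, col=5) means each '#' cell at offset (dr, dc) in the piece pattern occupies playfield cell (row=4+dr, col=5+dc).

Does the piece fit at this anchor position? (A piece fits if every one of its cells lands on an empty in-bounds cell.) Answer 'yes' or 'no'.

Check each piece cell at anchor (4, 5):
  offset (0,1) -> (4,6): empty -> OK
  offset (0,2) -> (4,7): empty -> OK
  offset (1,0) -> (5,5): empty -> OK
  offset (1,1) -> (5,6): empty -> OK
All cells valid: yes

Answer: yes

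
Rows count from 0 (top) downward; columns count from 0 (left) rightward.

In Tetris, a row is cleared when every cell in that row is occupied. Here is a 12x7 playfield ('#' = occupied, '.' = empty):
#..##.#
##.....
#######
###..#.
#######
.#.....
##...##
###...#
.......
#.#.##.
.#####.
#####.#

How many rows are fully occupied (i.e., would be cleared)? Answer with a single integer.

Check each row:
  row 0: 3 empty cells -> not full
  row 1: 5 empty cells -> not full
  row 2: 0 empty cells -> FULL (clear)
  row 3: 3 empty cells -> not full
  row 4: 0 empty cells -> FULL (clear)
  row 5: 6 empty cells -> not full
  row 6: 3 empty cells -> not full
  row 7: 3 empty cells -> not full
  row 8: 7 empty cells -> not full
  row 9: 3 empty cells -> not full
  row 10: 2 empty cells -> not full
  row 11: 1 empty cell -> not full
Total rows cleared: 2

Answer: 2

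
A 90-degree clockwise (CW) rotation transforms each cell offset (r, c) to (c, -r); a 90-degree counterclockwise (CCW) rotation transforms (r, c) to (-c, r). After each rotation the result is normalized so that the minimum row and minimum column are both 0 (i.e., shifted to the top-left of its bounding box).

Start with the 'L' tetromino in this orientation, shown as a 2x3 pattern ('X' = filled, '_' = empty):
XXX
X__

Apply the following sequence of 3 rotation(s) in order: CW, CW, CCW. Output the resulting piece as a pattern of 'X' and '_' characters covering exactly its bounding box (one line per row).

Start:
XXX
X__
After rotation 1 (CW):
XX
_X
_X
After rotation 2 (CW):
__X
XXX
After rotation 3 (CCW):
XX
_X
_X

Answer: XX
_X
_X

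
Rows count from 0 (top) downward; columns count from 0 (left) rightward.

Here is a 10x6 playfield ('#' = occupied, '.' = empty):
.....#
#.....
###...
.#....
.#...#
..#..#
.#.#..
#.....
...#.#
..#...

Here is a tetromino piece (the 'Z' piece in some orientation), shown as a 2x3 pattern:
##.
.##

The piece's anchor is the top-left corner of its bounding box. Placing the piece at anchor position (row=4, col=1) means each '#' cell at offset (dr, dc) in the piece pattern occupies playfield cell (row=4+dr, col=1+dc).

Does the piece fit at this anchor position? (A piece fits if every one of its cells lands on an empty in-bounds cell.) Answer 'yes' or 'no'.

Check each piece cell at anchor (4, 1):
  offset (0,0) -> (4,1): occupied ('#') -> FAIL
  offset (0,1) -> (4,2): empty -> OK
  offset (1,1) -> (5,2): occupied ('#') -> FAIL
  offset (1,2) -> (5,3): empty -> OK
All cells valid: no

Answer: no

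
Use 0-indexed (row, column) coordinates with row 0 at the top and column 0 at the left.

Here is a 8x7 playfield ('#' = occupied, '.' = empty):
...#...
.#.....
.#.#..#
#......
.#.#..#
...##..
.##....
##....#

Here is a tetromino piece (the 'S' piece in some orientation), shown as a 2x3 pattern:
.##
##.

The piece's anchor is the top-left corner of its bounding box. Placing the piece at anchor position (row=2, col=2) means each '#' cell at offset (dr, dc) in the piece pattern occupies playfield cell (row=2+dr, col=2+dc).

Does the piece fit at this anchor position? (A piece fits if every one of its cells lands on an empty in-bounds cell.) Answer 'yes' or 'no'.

Answer: no

Derivation:
Check each piece cell at anchor (2, 2):
  offset (0,1) -> (2,3): occupied ('#') -> FAIL
  offset (0,2) -> (2,4): empty -> OK
  offset (1,0) -> (3,2): empty -> OK
  offset (1,1) -> (3,3): empty -> OK
All cells valid: no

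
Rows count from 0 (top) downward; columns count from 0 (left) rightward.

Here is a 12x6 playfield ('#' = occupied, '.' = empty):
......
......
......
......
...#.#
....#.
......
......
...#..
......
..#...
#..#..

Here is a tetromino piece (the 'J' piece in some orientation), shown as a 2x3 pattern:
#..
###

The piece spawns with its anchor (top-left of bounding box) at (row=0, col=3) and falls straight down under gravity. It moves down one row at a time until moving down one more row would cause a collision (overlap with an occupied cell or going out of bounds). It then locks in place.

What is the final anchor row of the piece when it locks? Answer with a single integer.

Spawn at (row=0, col=3). Try each row:
  row 0: fits
  row 1: fits
  row 2: fits
  row 3: blocked -> lock at row 2

Answer: 2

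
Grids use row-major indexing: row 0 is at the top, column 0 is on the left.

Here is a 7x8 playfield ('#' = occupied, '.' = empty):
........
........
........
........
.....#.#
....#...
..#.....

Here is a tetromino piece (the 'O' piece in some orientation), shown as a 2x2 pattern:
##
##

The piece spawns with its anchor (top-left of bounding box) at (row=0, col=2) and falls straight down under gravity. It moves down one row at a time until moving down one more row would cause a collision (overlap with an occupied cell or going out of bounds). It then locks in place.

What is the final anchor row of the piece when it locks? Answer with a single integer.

Answer: 4

Derivation:
Spawn at (row=0, col=2). Try each row:
  row 0: fits
  row 1: fits
  row 2: fits
  row 3: fits
  row 4: fits
  row 5: blocked -> lock at row 4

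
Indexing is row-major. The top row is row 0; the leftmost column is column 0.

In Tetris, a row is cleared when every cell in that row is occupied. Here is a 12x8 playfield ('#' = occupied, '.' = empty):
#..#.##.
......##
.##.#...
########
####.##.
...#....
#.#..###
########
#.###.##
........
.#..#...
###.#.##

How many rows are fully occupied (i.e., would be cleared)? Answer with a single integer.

Answer: 2

Derivation:
Check each row:
  row 0: 4 empty cells -> not full
  row 1: 6 empty cells -> not full
  row 2: 5 empty cells -> not full
  row 3: 0 empty cells -> FULL (clear)
  row 4: 2 empty cells -> not full
  row 5: 7 empty cells -> not full
  row 6: 3 empty cells -> not full
  row 7: 0 empty cells -> FULL (clear)
  row 8: 2 empty cells -> not full
  row 9: 8 empty cells -> not full
  row 10: 6 empty cells -> not full
  row 11: 2 empty cells -> not full
Total rows cleared: 2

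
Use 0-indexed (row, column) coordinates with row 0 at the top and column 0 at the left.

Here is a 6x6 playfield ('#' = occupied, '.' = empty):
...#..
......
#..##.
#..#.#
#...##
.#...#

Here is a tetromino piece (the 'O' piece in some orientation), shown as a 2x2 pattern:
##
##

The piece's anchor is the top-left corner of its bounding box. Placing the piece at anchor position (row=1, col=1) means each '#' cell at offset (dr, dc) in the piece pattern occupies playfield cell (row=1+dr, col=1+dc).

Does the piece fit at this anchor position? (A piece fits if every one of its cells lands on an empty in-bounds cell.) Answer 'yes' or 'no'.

Check each piece cell at anchor (1, 1):
  offset (0,0) -> (1,1): empty -> OK
  offset (0,1) -> (1,2): empty -> OK
  offset (1,0) -> (2,1): empty -> OK
  offset (1,1) -> (2,2): empty -> OK
All cells valid: yes

Answer: yes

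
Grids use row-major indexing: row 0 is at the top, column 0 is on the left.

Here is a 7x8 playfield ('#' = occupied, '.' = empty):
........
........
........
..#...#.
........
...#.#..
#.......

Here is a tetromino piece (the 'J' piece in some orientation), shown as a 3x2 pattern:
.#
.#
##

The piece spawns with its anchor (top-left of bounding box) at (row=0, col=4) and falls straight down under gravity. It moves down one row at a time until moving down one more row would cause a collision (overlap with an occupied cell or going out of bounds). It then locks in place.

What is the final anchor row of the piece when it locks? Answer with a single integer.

Spawn at (row=0, col=4). Try each row:
  row 0: fits
  row 1: fits
  row 2: fits
  row 3: blocked -> lock at row 2

Answer: 2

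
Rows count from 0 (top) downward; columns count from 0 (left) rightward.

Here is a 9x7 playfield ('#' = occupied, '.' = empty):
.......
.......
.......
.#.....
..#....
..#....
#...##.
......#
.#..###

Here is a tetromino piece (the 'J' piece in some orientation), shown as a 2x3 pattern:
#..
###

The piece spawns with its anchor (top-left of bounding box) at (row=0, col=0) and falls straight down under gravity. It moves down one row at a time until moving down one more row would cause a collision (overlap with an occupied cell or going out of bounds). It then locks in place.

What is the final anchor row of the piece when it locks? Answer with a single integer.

Spawn at (row=0, col=0). Try each row:
  row 0: fits
  row 1: fits
  row 2: blocked -> lock at row 1

Answer: 1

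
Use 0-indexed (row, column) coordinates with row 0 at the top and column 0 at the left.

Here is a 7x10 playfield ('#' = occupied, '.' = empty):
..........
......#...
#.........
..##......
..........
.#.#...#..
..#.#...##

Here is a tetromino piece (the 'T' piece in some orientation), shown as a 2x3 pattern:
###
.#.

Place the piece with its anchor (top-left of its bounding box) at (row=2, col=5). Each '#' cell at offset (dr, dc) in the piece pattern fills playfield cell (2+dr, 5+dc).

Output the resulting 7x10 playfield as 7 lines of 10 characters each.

Answer: ..........
......#...
#....###..
..##..#...
..........
.#.#...#..
..#.#...##

Derivation:
Fill (2+0,5+0) = (2,5)
Fill (2+0,5+1) = (2,6)
Fill (2+0,5+2) = (2,7)
Fill (2+1,5+1) = (3,6)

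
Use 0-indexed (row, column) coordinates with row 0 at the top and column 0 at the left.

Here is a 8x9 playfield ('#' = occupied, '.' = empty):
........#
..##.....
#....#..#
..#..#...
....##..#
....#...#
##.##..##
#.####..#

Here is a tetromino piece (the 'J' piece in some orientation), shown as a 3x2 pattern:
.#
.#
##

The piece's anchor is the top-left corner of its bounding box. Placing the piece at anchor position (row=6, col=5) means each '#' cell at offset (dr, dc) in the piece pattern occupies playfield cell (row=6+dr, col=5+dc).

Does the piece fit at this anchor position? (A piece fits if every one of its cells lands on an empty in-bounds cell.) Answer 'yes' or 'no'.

Check each piece cell at anchor (6, 5):
  offset (0,1) -> (6,6): empty -> OK
  offset (1,1) -> (7,6): empty -> OK
  offset (2,0) -> (8,5): out of bounds -> FAIL
  offset (2,1) -> (8,6): out of bounds -> FAIL
All cells valid: no

Answer: no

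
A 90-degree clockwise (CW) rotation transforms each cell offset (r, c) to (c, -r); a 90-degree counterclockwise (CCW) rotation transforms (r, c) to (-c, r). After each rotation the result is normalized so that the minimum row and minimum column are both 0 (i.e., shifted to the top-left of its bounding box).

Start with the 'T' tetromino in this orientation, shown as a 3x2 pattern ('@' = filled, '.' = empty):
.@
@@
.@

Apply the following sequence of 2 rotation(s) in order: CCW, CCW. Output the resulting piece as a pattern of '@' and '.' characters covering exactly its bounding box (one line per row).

Answer: @.
@@
@.

Derivation:
Start:
.@
@@
.@
After rotation 1 (CCW):
@@@
.@.
After rotation 2 (CCW):
@.
@@
@.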